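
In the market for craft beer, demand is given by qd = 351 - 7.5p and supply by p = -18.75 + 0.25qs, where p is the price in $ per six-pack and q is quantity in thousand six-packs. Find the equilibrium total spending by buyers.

Total spending by buyers = 4104

Rewriting in direct form: qs = 75 + 4p.
Set qd = qs: 351 - 7.5p = 75 + 4p, so 276 = 11.5p and p* = 24.
From the demand curve, q* = 351 - 7.5(24) = 171.
Total spending by buyers = p* × q* = 24 × 171 = 4104.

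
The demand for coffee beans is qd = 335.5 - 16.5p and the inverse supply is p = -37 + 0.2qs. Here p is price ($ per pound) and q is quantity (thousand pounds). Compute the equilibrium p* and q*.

In direct form, qs = 185 + 5p.
At equilibrium qd = qs, so 335.5 - 16.5p = 185 + 5p; collecting terms, 150.5 = 21.5p and p* = 7.
Then q* = 335.5 - 16.5(7) = 220.

p* = 7, q* = 220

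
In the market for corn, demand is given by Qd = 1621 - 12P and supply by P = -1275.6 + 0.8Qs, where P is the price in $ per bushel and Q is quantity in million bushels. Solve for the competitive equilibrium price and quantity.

P* = 2, Q* = 1597

Rewriting in direct form: Qs = 1594.5 + 1.25P.
The market clears where 1621 - 12P = 1594.5 + 1.25P. Rearranging, 13.25P = 26.5, hence P* = 2.
From the demand curve, Q* = 1621 - 12(2) = 1597.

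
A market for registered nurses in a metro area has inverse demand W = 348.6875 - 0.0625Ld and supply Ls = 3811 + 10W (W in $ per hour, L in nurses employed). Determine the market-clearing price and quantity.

Solving each curve for L: Ld = 5579 - 16W.
The market clears where 5579 - 16W = 3811 + 10W. Rearranging, 26W = 1768, hence W* = 68.
Then L* = 5579 - 16(68) = 4491.

W* = 68, L* = 4491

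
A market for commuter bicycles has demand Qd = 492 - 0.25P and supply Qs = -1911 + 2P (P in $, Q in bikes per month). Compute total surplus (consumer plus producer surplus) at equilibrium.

Total surplus = 113906.25

The market clears where 492 - 0.25P = -1911 + 2P. Rearranging, 2.25P = 2403, hence P* = 1068.
Then Q* = 492 - 0.25(1068) = 225.
Demand choke price = 1968; supply choke price = 955.5. CS = ½(1968 - 1068)(225) = 101250; PS = ½(1068 - 955.5)(225) = 12656.25. Total surplus = 113906.25.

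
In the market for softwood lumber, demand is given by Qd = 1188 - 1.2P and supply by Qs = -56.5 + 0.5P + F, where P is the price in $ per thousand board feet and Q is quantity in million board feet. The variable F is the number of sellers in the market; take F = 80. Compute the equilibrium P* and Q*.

P* = 685, Q* = 366

With F = 80, supply is Qs = 23.5 + 0.5P.
Equating demand and supply, 1188 - 1.2P = 23.5 + 0.5P gives 1.7P = 1164.5, so P* = 685.
Then Q* = 1188 - 1.2(685) = 366.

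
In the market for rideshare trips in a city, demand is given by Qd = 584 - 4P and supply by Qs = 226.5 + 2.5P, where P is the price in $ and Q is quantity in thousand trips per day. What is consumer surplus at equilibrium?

Consumer surplus = 16562

At equilibrium Qd = Qs, so 584 - 4P = 226.5 + 2.5P; collecting terms, 357.5 = 6.5P and P* = 55.
Then Q* = 584 - 4(55) = 364.
Demand choke price (Qd = 0): P = 584/4 = 146. Consumer surplus = ½ × (146 - 55) × 364 = 16562.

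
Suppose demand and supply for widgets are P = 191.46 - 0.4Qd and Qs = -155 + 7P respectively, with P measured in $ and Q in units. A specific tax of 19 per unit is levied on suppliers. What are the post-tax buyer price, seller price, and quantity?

P_b = 80.7, P_s = 61.7, Q = 276.9

Rewriting in direct form: Qd = 478.65 - 2.5P.
With a tax of 19 on suppliers, they supply based on the net price P_s = P_b - 19, so Qs = -288 + 7P_b.
Market clearing requires 478.65 - 2.5P_b = -288 + 7P_b; hence 766.65 = 9.5P_b and P_b = 80.7.
Then P_s = 80.7 - 19 = 61.7 and Q = 478.65 - 2.5(80.7) = 276.9.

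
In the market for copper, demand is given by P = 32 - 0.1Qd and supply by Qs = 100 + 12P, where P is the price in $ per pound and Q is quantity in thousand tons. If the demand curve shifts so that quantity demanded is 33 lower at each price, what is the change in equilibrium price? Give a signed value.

ΔP = -1.5

In direct form, Qd = 320 - 10P.
The market clears where 320 - 10P = 100 + 12P. Rearranging, 22P = 220, hence P* = 10.
Substitute back: Q* = 320 - 10(10) = 220.
After the shift, demand is Qd = 287 - 10P.
New equilibrium: 187 = 22P, so P = 8.5 and Q = 202.
ΔP = 8.5 - 10 = -1.5.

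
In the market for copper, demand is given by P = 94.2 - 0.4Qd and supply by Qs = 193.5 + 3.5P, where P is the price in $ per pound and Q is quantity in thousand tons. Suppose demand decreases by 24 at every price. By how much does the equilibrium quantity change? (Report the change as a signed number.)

ΔQ = -14

Solving each curve for Q: Qd = 235.5 - 2.5P.
The market clears where 235.5 - 2.5P = 193.5 + 3.5P. Rearranging, 6P = 42, hence P* = 7.
Substitute back: Q* = 235.5 - 2.5(7) = 218.
After the shift, demand is Qd = 211.5 - 2.5P.
The new intersection has 18 = 6P, i.e. P = 3, Q = 204.
ΔQ = 204 - 218 = -14.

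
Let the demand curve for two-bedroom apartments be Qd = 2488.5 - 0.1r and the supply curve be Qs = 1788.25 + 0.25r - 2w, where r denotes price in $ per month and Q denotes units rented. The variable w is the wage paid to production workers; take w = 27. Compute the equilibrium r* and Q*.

r* = 2155, Q* = 2273

With w = 27, supply is Qs = 1734.25 + 0.25r.
The market clears where 2488.5 - 0.1r = 1734.25 + 0.25r. Rearranging, 0.35r = 754.25, hence r* = 2155.
Then Q* = 2488.5 - 0.1(2155) = 2273.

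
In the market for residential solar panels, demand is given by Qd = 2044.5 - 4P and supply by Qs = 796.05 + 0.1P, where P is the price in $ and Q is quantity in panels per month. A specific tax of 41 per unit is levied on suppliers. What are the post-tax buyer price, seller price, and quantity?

Suppliers keep P_s = P_b - 41 per unit, so supply in terms of the buyer price is Qs = 791.95 + 0.1P_b.
Market clearing requires 2044.5 - 4P_b = 791.95 + 0.1P_b; hence 1252.55 = 4.1P_b and P_b = 305.5.
Then P_s = 305.5 - 41 = 264.5 and Q = 2044.5 - 4(305.5) = 822.5.

P_b = 305.5, P_s = 264.5, Q = 822.5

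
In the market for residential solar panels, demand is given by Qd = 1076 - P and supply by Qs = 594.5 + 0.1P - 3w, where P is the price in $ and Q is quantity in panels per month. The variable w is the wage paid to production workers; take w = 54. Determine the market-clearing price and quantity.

P* = 585, Q* = 491

With w = 54, supply is Qs = 432.5 + 0.1P.
Equating demand and supply, 1076 - P = 432.5 + 0.1P gives 1.1P = 643.5, so P* = 585.
Plugging P* into demand: Q* = 1076 - 585 = 491.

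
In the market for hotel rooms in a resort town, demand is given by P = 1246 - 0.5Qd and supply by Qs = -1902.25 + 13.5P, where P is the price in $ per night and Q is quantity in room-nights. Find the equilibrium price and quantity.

Solving each curve for Q: Qd = 2492 - 2P.
The market clears where 2492 - 2P = -1902.25 + 13.5P. Rearranging, 15.5P = 4394.25, hence P* = 283.5.
Then Q* = 2492 - 2(283.5) = 1925.

P* = 283.5, Q* = 1925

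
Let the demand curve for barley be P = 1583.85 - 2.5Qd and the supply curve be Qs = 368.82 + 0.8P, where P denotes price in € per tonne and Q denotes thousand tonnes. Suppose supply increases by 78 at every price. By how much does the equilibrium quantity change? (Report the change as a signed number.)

In direct form, Qd = 633.54 - 0.4P.
Equating demand and supply, 633.54 - 0.4P = 368.82 + 0.8P gives 1.2P = 264.72, so P* = 220.6.
Then Q* = 633.54 - 0.4(220.6) = 545.3.
After the shift, supply is Qs = 446.82 + 0.8P.
New equilibrium: 186.72 = 1.2P, so P = 155.6 and Q = 571.3.
ΔQ = 571.3 - 545.3 = 26.

ΔQ = 26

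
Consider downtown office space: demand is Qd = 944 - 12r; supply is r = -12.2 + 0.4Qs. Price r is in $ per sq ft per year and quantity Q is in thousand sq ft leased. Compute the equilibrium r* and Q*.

In direct form, Qs = 30.5 + 2.5r.
The market clears where 944 - 12r = 30.5 + 2.5r. Rearranging, 14.5r = 913.5, hence r* = 63.
Plugging r* into demand: Q* = 944 - 12(63) = 188.

r* = 63, Q* = 188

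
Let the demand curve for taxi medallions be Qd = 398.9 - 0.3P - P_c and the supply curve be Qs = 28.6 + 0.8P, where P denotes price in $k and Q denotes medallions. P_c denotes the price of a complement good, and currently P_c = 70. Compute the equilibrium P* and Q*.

P* = 273, Q* = 247

With P_c = 70, demand is Qd = 328.9 - 0.3P.
The market clears where 328.9 - 0.3P = 28.6 + 0.8P. Rearranging, 1.1P = 300.3, hence P* = 273.
From the demand curve, Q* = 328.9 - 0.3(273) = 247.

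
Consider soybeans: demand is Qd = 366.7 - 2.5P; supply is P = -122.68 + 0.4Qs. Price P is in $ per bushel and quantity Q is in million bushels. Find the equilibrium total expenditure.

Total expenditure = 4040.4

Rewriting in direct form: Qs = 306.7 + 2.5P.
Set Qd = Qs: 366.7 - 2.5P = 306.7 + 2.5P, so 60 = 5P and P* = 12.
From the demand curve, Q* = 366.7 - 2.5(12) = 336.7.
Total expenditure = P* × Q* = 12 × 336.7 = 4040.4.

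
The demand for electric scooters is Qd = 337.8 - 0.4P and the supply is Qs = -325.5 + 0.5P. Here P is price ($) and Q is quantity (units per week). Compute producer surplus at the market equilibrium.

Producer surplus = 1849

At equilibrium Qd = Qs, so 337.8 - 0.4P = -325.5 + 0.5P; collecting terms, 663.3 = 0.9P and P* = 737.
From the demand curve, Q* = 337.8 - 0.4(737) = 43.
Supply choke price (Qs = 0): P = 651. Producer surplus = ½ × (737 - 651) × 43 = 1849.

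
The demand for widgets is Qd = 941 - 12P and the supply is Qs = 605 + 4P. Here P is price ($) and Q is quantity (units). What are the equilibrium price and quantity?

P* = 21, Q* = 689

Set Qd = Qs: 941 - 12P = 605 + 4P, so 336 = 16P and P* = 21.
From the demand curve, Q* = 941 - 12(21) = 689.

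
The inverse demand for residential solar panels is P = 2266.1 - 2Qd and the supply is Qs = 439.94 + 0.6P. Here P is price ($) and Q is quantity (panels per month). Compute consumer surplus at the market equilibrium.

Consumer surplus = 669124

Inverting to quantity form: Qd = 1133.05 - 0.5P.
Equating demand and supply, 1133.05 - 0.5P = 439.94 + 0.6P gives 1.1P = 693.11, so P* = 630.1.
From the demand curve, Q* = 1133.05 - 0.5(630.1) = 818.
Demand choke price (Qd = 0): P = 1133.05/0.5 = 2266.1. Consumer surplus = ½ × (2266.1 - 630.1) × 818 = 669124.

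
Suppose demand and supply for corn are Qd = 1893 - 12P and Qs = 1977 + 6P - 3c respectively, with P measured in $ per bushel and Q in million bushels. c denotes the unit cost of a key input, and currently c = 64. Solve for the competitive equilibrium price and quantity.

P* = 6, Q* = 1821

With c = 64, supply is Qs = 1785 + 6P.
The market clears where 1893 - 12P = 1785 + 6P. Rearranging, 18P = 108, hence P* = 6.
From the demand curve, Q* = 1893 - 12(6) = 1821.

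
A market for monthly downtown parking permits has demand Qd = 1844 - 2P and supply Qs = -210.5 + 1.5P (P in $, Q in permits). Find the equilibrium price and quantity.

P* = 587, Q* = 670

Equating demand and supply, 1844 - 2P = -210.5 + 1.5P gives 3.5P = 2054.5, so P* = 587.
Then Q* = 1844 - 2(587) = 670.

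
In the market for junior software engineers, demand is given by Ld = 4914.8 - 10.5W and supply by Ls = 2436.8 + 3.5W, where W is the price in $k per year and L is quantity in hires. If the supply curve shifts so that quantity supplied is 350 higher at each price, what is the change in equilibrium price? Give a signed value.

At equilibrium Ld = Ls, so 4914.8 - 10.5W = 2436.8 + 3.5W; collecting terms, 2478 = 14W and W* = 177.
From the demand curve, L* = 4914.8 - 10.5(177) = 3056.3.
After the shift, supply is Ls = 2786.8 + 3.5W.
Re-solving, 14W = 2128 gives W = 152 and L = 3318.8.
ΔW = 152 - 177 = -25.

ΔW = -25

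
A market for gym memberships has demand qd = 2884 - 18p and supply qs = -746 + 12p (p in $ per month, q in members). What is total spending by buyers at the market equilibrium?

Equating demand and supply, 2884 - 18p = -746 + 12p gives 30p = 3630, so p* = 121.
Then q* = 2884 - 18(121) = 706.
Total spending by buyers = p* × q* = 121 × 706 = 85426.

Total spending by buyers = 85426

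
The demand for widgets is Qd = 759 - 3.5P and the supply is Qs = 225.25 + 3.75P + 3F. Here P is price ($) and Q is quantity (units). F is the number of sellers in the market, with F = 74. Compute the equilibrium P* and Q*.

P* = 43, Q* = 608.5

With F = 74, supply is Qs = 447.25 + 3.75P.
At equilibrium Qd = Qs, so 759 - 3.5P = 447.25 + 3.75P; collecting terms, 311.75 = 7.25P and P* = 43.
Then Q* = 759 - 3.5(43) = 608.5.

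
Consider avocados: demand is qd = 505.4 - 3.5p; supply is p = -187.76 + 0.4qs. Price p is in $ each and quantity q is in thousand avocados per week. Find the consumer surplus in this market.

Consumer surplus = 33520.48

In direct form, qs = 469.4 + 2.5p.
Equating demand and supply, 505.4 - 3.5p = 469.4 + 2.5p gives 6p = 36, so p* = 6.
Substitute back: q* = 505.4 - 3.5(6) = 484.4.
Demand choke price (qd = 0): p = 505.4/3.5 = 144.4. Consumer surplus = ½ × (144.4 - 6) × 484.4 = 33520.48.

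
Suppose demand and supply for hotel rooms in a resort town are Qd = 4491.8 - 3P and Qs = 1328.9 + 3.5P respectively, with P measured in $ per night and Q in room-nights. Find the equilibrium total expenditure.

At equilibrium Qd = Qs, so 4491.8 - 3P = 1328.9 + 3.5P; collecting terms, 3162.9 = 6.5P and P* = 486.6.
Substitute back: Q* = 4491.8 - 3(486.6) = 3032.
Total expenditure = P* × Q* = 486.6 × 3032 = 1475371.2.

Total expenditure = 1475371.2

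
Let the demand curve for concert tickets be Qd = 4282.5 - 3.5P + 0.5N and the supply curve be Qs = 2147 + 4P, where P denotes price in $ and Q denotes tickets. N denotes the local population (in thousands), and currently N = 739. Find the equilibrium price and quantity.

P* = 334, Q* = 3483

With N = 739, demand is Qd = 4652 - 3.5P.
The market clears where 4652 - 3.5P = 2147 + 4P. Rearranging, 7.5P = 2505, hence P* = 334.
Plugging P* into demand: Q* = 4652 - 3.5(334) = 3483.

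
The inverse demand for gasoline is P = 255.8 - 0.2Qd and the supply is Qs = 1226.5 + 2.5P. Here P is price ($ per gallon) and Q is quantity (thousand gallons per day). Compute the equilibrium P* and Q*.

P* = 7, Q* = 1244

Inverting to quantity form: Qd = 1279 - 5P.
Set Qd = Qs: 1279 - 5P = 1226.5 + 2.5P, so 52.5 = 7.5P and P* = 7.
Then Q* = 1279 - 5(7) = 1244.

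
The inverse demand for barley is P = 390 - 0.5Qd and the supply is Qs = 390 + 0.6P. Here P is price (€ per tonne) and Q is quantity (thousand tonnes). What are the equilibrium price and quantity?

P* = 150, Q* = 480

Rewriting in direct form: Qd = 780 - 2P.
The market clears where 780 - 2P = 390 + 0.6P. Rearranging, 2.6P = 390, hence P* = 150.
Then Q* = 780 - 2(150) = 480.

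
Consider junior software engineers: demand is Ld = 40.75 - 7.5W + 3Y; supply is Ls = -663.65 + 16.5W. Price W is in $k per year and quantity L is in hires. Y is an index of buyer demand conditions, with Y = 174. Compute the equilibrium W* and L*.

With Y = 174, demand is Ld = 562.75 - 7.5W.
At equilibrium Ld = Ls, so 562.75 - 7.5W = -663.65 + 16.5W; collecting terms, 1226.4 = 24W and W* = 51.1.
From the demand curve, L* = 562.75 - 7.5(51.1) = 179.5.

W* = 51.1, L* = 179.5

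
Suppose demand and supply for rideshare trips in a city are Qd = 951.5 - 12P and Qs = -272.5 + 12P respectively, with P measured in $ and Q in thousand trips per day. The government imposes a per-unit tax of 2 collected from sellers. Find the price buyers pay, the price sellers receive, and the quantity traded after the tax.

With a tax of 2 on sellers, they supply based on the net price P_s = P_b - 2, so Qs = -296.5 + 12P_b.
Equate demand and the shifted supply: 951.5 - 12P_b = -296.5 + 12P_b, giving 24P_b = 1248, so P_b = 52.
So P_s = 50 and the quantity traded is Q = 951.5 - 12(52) = 327.5.

P_b = 52, P_s = 50, Q = 327.5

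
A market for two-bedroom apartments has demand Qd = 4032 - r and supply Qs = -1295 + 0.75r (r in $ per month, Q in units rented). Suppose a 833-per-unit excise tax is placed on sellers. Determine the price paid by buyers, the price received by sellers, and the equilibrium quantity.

r_b = 3401, r_s = 2568, Q = 631

With a tax of 833 on sellers, they supply based on the net price r_s = r_b - 833, so Qs = -1919.75 + 0.75r_b.
Market clearing requires 4032 - r_b = -1919.75 + 0.75r_b; hence 5951.75 = 1.75r_b and r_b = 3401.
So r_s = 2568 and the quantity traded is Q = 4032 - 3401 = 631.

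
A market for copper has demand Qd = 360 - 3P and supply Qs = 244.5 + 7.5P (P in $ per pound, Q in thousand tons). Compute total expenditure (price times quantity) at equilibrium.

Total expenditure = 3597

The market clears where 360 - 3P = 244.5 + 7.5P. Rearranging, 10.5P = 115.5, hence P* = 11.
Plugging P* into demand: Q* = 360 - 3(11) = 327.
Total expenditure = P* × Q* = 11 × 327 = 3597.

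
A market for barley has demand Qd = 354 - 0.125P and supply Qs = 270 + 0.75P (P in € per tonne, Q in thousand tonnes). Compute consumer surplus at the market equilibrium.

At equilibrium Qd = Qs, so 354 - 0.125P = 270 + 0.75P; collecting terms, 84 = 0.875P and P* = 96.
Then Q* = 354 - 0.125(96) = 342.
Demand choke price (Qd = 0): P = 354/0.125 = 2832. Consumer surplus = ½ × (2832 - 96) × 342 = 467856.

Consumer surplus = 467856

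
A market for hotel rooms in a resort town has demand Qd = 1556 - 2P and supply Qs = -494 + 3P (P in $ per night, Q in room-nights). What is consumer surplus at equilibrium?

Consumer surplus = 135424

Set Qd = Qs: 1556 - 2P = -494 + 3P, so 2050 = 5P and P* = 410.
Substitute back: Q* = 1556 - 2(410) = 736.
Demand choke price (Qd = 0): P = 1556/2 = 778. Consumer surplus = ½ × (778 - 410) × 736 = 135424.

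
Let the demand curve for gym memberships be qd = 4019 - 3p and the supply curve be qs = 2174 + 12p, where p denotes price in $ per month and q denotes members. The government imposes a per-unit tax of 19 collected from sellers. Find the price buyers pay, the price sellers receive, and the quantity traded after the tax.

p_b = 138.2, p_s = 119.2, q = 3604.4

The tax drives a wedge p_b - p_s = 19. Substituting p_s = p_b - 19 into supply: qs = 1946 + 12p_b.
Equate demand and the shifted supply: 4019 - 3p_b = 1946 + 12p_b, giving 15p_b = 2073, so p_b = 138.2.
Then p_s = 138.2 - 19 = 119.2 and q = 4019 - 3(138.2) = 3604.4.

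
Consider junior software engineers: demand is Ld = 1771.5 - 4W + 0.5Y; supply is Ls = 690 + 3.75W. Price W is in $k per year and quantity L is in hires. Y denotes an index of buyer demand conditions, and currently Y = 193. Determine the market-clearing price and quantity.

W* = 152, L* = 1260

With Y = 193, demand is Ld = 1868 - 4W.
The market clears where 1868 - 4W = 690 + 3.75W. Rearranging, 7.75W = 1178, hence W* = 152.
From the demand curve, L* = 1868 - 4(152) = 1260.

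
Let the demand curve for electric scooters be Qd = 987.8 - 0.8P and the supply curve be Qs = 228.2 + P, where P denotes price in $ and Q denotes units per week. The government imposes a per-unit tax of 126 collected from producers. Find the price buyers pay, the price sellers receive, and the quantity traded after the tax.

The tax drives a wedge P_b - P_s = 126. Substituting P_s = P_b - 126 into supply: Qs = 102.2 + P_b.
Equate demand and the shifted supply: 987.8 - 0.8P_b = 102.2 + P_b, giving 1.8P_b = 885.6, so P_b = 492.
So P_s = 366 and the quantity traded is Q = 987.8 - 0.8(492) = 594.2.

P_b = 492, P_s = 366, Q = 594.2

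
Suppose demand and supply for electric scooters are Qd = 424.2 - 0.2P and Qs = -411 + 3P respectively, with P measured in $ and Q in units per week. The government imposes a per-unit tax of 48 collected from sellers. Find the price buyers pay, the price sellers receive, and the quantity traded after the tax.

P_b = 306, P_s = 258, Q = 363

Sellers keep P_s = P_b - 48 per unit, so supply in terms of the buyer price is Qs = -555 + 3P_b.
Equate demand and the shifted supply: 424.2 - 0.2P_b = -555 + 3P_b, giving 3.2P_b = 979.2, so P_b = 306.
So P_s = 258 and the quantity traded is Q = 424.2 - 0.2(306) = 363.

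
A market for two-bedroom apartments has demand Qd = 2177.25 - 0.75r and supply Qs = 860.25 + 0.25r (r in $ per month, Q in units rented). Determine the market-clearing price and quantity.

The market clears where 2177.25 - 0.75r = 860.25 + 0.25r. Rearranging, r = 1317, hence r* = 1317.
Plugging r* into demand: Q* = 2177.25 - 0.75(1317) = 1189.5.

r* = 1317, Q* = 1189.5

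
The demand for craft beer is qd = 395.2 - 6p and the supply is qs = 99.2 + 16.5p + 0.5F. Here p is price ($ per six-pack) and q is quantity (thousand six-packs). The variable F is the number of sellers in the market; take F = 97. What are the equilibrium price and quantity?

With F = 97, supply is qs = 147.7 + 16.5p.
Set qd = qs: 395.2 - 6p = 147.7 + 16.5p, so 247.5 = 22.5p and p* = 11.
Then q* = 395.2 - 6(11) = 329.2.

p* = 11, q* = 329.2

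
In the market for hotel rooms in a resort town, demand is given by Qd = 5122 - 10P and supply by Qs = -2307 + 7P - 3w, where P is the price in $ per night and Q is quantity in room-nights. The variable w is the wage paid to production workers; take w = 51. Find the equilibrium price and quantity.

P* = 446, Q* = 662

With w = 51, supply is Qs = -2460 + 7P.
At equilibrium Qd = Qs, so 5122 - 10P = -2460 + 7P; collecting terms, 7582 = 17P and P* = 446.
From the demand curve, Q* = 5122 - 10(446) = 662.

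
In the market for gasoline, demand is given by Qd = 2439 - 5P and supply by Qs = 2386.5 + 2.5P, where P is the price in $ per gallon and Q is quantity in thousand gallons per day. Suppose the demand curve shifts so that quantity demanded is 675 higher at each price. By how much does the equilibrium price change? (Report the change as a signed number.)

Equating demand and supply, 2439 - 5P = 2386.5 + 2.5P gives 7.5P = 52.5, so P* = 7.
From the demand curve, Q* = 2439 - 5(7) = 2404.
After the shift, demand is Qd = 3114 - 5P.
Re-solving, 7.5P = 727.5 gives P = 97 and Q = 2629.
ΔP = 97 - 7 = 90.

ΔP = 90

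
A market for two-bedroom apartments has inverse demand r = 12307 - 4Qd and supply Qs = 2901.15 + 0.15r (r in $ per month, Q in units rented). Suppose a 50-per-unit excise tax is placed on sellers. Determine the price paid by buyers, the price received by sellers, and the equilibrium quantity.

r_b = 457.75, r_s = 407.75, Q = 2962.3125

Rewriting in direct form: Qd = 3076.75 - 0.25r.
With a tax of 50 on sellers, they supply based on the net price r_s = r_b - 50, so Qs = 2893.65 + 0.15r_b.
Equate demand and the shifted supply: 3076.75 - 0.25r_b = 2893.65 + 0.15r_b, giving 0.4r_b = 183.1, so r_b = 457.75.
Then r_s = 457.75 - 50 = 407.75 and Q = 3076.75 - 0.25(457.75) = 2962.3125.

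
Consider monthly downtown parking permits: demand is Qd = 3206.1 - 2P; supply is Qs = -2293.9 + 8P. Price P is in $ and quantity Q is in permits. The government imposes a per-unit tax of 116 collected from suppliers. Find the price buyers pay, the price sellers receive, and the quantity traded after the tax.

P_b = 642.8, P_s = 526.8, Q = 1920.5

With a tax of 116 on suppliers, they supply based on the net price P_s = P_b - 116, so Qs = -3221.9 + 8P_b.
Market clearing requires 3206.1 - 2P_b = -3221.9 + 8P_b; hence 6428 = 10P_b and P_b = 642.8.
So P_s = 526.8 and the quantity traded is Q = 3206.1 - 2(642.8) = 1920.5.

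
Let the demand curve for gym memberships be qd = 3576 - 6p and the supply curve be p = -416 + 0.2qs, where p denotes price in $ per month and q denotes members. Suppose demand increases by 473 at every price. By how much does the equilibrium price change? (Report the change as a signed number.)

Δp = 43

Solving each curve for q: qs = 2080 + 5p.
Set qd = qs: 3576 - 6p = 2080 + 5p, so 1496 = 11p and p* = 136.
From the demand curve, q* = 3576 - 6(136) = 2760.
After the shift, demand is qd = 4049 - 6p.
Re-solving, 11p = 1969 gives p = 179 and q = 2975.
Δp = 179 - 136 = 43.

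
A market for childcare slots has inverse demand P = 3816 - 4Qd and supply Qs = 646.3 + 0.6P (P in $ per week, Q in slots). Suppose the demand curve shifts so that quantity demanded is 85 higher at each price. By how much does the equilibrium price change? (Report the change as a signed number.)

ΔP = 100

Inverting to quantity form: Qd = 954 - 0.25P.
The market clears where 954 - 0.25P = 646.3 + 0.6P. Rearranging, 0.85P = 307.7, hence P* = 362.
Plugging P* into demand: Q* = 954 - 0.25(362) = 863.5.
After the shift, demand is Qd = 1039 - 0.25P.
Re-solving, 0.85P = 392.7 gives P = 462 and Q = 923.5.
ΔP = 462 - 362 = 100.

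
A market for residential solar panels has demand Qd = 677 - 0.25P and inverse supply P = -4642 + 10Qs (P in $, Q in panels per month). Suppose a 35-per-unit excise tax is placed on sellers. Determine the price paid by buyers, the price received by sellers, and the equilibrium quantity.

P_b = 618, P_s = 583, Q = 522.5

Rewriting in direct form: Qs = 464.2 + 0.1P.
With a tax of 35 on sellers, they supply based on the net price P_s = P_b - 35, so Qs = 460.7 + 0.1P_b.
Equate demand and the shifted supply: 677 - 0.25P_b = 460.7 + 0.1P_b, giving 0.35P_b = 216.3, so P_b = 618.
Then P_s = 618 - 35 = 583 and Q = 677 - 0.25(618) = 522.5.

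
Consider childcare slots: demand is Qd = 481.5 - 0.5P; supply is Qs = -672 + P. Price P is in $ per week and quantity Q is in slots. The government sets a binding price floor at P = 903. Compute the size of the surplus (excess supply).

Surplus = 201

At P = 903: Qd = 30 and Qs = 231.
Surplus = Qs - Qd = 231 - 30 = 201.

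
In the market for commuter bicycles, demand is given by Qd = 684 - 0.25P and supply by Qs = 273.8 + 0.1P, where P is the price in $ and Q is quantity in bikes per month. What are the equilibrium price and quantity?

At equilibrium Qd = Qs, so 684 - 0.25P = 273.8 + 0.1P; collecting terms, 410.2 = 0.35P and P* = 1172.
Plugging P* into demand: Q* = 684 - 0.25(1172) = 391.

P* = 1172, Q* = 391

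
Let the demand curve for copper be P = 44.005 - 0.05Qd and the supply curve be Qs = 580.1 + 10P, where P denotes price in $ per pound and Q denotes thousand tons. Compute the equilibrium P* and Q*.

P* = 10, Q* = 680.1

Solving each curve for Q: Qd = 880.1 - 20P.
Equating demand and supply, 880.1 - 20P = 580.1 + 10P gives 30P = 300, so P* = 10.
Then Q* = 880.1 - 20(10) = 680.1.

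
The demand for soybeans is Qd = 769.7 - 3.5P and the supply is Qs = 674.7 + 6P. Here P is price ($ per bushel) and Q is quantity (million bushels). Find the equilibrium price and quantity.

The market clears where 769.7 - 3.5P = 674.7 + 6P. Rearranging, 9.5P = 95, hence P* = 10.
From the demand curve, Q* = 769.7 - 3.5(10) = 734.7.

P* = 10, Q* = 734.7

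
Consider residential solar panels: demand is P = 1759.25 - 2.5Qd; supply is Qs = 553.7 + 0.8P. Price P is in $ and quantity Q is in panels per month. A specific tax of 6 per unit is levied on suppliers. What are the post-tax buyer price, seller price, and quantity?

P_b = 129, P_s = 123, Q = 652.1

In direct form, Qd = 703.7 - 0.4P.
Suppliers keep P_s = P_b - 6 per unit, so supply in terms of the buyer price is Qs = 548.9 + 0.8P_b.
Equate demand and the shifted supply: 703.7 - 0.4P_b = 548.9 + 0.8P_b, giving 1.2P_b = 154.8, so P_b = 129.
Then P_s = 129 - 6 = 123 and Q = 703.7 - 0.4(129) = 652.1.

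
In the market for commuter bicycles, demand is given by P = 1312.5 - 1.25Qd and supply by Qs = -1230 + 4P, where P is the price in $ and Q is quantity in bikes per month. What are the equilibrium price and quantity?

Solving each curve for Q: Qd = 1050 - 0.8P.
Set Qd = Qs: 1050 - 0.8P = -1230 + 4P, so 2280 = 4.8P and P* = 475.
Then Q* = 1050 - 0.8(475) = 670.

P* = 475, Q* = 670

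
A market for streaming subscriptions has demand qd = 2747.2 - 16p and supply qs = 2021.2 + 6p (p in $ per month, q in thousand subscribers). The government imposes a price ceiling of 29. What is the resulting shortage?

At p = 29: qd = 2283.2 and qs = 2195.2.
Shortage = qd - qs = 2283.2 - 2195.2 = 88.

Shortage = 88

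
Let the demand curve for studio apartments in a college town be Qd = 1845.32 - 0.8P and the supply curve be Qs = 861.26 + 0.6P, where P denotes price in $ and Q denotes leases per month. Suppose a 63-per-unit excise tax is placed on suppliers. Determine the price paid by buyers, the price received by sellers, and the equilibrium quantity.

With a tax of 63 on suppliers, they supply based on the net price P_s = P_b - 63, so Qs = 823.46 + 0.6P_b.
Market clearing requires 1845.32 - 0.8P_b = 823.46 + 0.6P_b; hence 1021.86 = 1.4P_b and P_b = 729.9.
Then P_s = 729.9 - 63 = 666.9 and Q = 1845.32 - 0.8(729.9) = 1261.4.

P_b = 729.9, P_s = 666.9, Q = 1261.4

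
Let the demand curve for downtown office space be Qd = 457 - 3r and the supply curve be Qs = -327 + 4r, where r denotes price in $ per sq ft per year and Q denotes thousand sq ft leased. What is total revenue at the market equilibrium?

The market clears where 457 - 3r = -327 + 4r. Rearranging, 7r = 784, hence r* = 112.
Substitute back: Q* = 457 - 3(112) = 121.
Total revenue = r* × Q* = 112 × 121 = 13552.

Total revenue = 13552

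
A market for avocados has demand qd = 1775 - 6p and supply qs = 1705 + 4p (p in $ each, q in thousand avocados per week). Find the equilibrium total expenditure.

Total expenditure = 12131

At equilibrium qd = qs, so 1775 - 6p = 1705 + 4p; collecting terms, 70 = 10p and p* = 7.
Substitute back: q* = 1775 - 6(7) = 1733.
Total expenditure = p* × q* = 7 × 1733 = 12131.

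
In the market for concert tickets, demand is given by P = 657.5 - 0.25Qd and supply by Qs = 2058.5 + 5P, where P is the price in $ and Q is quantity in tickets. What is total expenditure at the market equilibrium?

In direct form, Qd = 2630 - 4P.
The market clears where 2630 - 4P = 2058.5 + 5P. Rearranging, 9P = 571.5, hence P* = 63.5.
Substitute back: Q* = 2630 - 4(63.5) = 2376.
Total expenditure = P* × Q* = 63.5 × 2376 = 150876.

Total expenditure = 150876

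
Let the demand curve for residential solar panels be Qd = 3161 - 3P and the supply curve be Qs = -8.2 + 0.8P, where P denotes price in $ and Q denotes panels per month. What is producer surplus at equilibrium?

Equating demand and supply, 3161 - 3P = -8.2 + 0.8P gives 3.8P = 3169.2, so P* = 834.
From the demand curve, Q* = 3161 - 3(834) = 659.
Supply choke price (Qs = 0): P = 10.25. Producer surplus = ½ × (834 - 10.25) × 659 = 271425.625.

Producer surplus = 271425.625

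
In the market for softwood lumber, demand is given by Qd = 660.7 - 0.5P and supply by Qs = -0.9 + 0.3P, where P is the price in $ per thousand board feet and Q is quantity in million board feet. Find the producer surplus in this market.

Producer surplus = 101846.4

The market clears where 660.7 - 0.5P = -0.9 + 0.3P. Rearranging, 0.8P = 661.6, hence P* = 827.
Then Q* = 660.7 - 0.5(827) = 247.2.
Supply choke price (Qs = 0): P = 3. Producer surplus = ½ × (827 - 3) × 247.2 = 101846.4.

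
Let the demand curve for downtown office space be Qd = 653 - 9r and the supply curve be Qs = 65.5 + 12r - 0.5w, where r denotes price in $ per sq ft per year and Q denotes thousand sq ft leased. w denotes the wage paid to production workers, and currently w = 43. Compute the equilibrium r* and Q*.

With w = 43, supply is Qs = 44 + 12r.
At equilibrium Qd = Qs, so 653 - 9r = 44 + 12r; collecting terms, 609 = 21r and r* = 29.
Plugging r* into demand: Q* = 653 - 9(29) = 392.

r* = 29, Q* = 392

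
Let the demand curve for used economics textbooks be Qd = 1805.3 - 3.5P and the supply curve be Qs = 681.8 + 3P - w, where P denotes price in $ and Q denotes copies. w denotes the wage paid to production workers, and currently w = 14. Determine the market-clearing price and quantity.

With w = 14, supply is Qs = 667.8 + 3P.
The market clears where 1805.3 - 3.5P = 667.8 + 3P. Rearranging, 6.5P = 1137.5, hence P* = 175.
Plugging P* into demand: Q* = 1805.3 - 3.5(175) = 1192.8.

P* = 175, Q* = 1192.8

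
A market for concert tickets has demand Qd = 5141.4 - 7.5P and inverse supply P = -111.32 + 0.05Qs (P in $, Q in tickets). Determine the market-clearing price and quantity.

P* = 106, Q* = 4346.4

Inverting to quantity form: Qs = 2226.4 + 20P.
Equating demand and supply, 5141.4 - 7.5P = 2226.4 + 20P gives 27.5P = 2915, so P* = 106.
Plugging P* into demand: Q* = 5141.4 - 7.5(106) = 4346.4.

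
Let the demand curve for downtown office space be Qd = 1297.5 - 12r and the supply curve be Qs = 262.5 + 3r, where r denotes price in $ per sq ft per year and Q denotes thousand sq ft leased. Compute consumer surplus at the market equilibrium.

At equilibrium Qd = Qs, so 1297.5 - 12r = 262.5 + 3r; collecting terms, 1035 = 15r and r* = 69.
Plugging r* into demand: Q* = 1297.5 - 12(69) = 469.5.
Demand choke price (Qd = 0): r = 1297.5/12 = 108.125. Consumer surplus = ½ × (108.125 - 69) × 469.5 = 9184.59375.

Consumer surplus = 9184.59375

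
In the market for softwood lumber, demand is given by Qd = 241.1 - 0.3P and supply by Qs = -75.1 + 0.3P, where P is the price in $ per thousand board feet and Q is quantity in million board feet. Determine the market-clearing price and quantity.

At equilibrium Qd = Qs, so 241.1 - 0.3P = -75.1 + 0.3P; collecting terms, 316.2 = 0.6P and P* = 527.
Plugging P* into demand: Q* = 241.1 - 0.3(527) = 83.

P* = 527, Q* = 83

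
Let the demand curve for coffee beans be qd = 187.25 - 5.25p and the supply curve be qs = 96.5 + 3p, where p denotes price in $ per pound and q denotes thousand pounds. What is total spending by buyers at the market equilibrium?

Total spending by buyers = 1424.5

At equilibrium qd = qs, so 187.25 - 5.25p = 96.5 + 3p; collecting terms, 90.75 = 8.25p and p* = 11.
Plugging p* into demand: q* = 187.25 - 5.25(11) = 129.5.
Total spending by buyers = p* × q* = 11 × 129.5 = 1424.5.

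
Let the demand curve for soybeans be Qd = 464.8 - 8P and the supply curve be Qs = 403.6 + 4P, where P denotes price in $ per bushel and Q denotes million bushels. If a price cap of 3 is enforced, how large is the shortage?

Shortage = 25.2

With P fixed at 3, quantity demanded is 440.8 and quantity supplied is 415.6.
Shortage = Qd - Qs = 440.8 - 415.6 = 25.2.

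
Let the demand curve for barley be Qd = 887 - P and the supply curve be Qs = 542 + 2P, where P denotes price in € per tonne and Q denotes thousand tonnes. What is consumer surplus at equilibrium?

Equating demand and supply, 887 - P = 542 + 2P gives 3P = 345, so P* = 115.
Plugging P* into demand: Q* = 887 - 115 = 772.
Demand choke price (Qd = 0): P = 887. Consumer surplus = ½ × (887 - 115) × 772 = 297992.

Consumer surplus = 297992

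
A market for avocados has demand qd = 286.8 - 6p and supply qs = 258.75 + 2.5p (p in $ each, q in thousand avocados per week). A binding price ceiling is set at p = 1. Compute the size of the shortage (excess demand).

At p = 1: qd = 280.8 and qs = 261.25.
Shortage = qd - qs = 280.8 - 261.25 = 19.55.

Shortage = 19.55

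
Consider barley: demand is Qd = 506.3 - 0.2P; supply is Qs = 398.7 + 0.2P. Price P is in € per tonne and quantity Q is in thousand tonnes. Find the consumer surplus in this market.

Consumer surplus = 511890.625

The market clears where 506.3 - 0.2P = 398.7 + 0.2P. Rearranging, 0.4P = 107.6, hence P* = 269.
Then Q* = 506.3 - 0.2(269) = 452.5.
Demand choke price (Qd = 0): P = 506.3/0.2 = 2531.5. Consumer surplus = ½ × (2531.5 - 269) × 452.5 = 511890.625.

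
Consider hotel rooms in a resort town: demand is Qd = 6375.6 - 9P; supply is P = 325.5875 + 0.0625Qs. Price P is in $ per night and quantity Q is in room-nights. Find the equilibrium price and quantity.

Inverting to quantity form: Qs = -5209.4 + 16P.
At equilibrium Qd = Qs, so 6375.6 - 9P = -5209.4 + 16P; collecting terms, 11585 = 25P and P* = 463.4.
Plugging P* into demand: Q* = 6375.6 - 9(463.4) = 2205.

P* = 463.4, Q* = 2205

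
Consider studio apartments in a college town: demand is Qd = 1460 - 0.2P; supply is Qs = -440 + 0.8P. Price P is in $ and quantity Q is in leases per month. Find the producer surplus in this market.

At equilibrium Qd = Qs, so 1460 - 0.2P = -440 + 0.8P; collecting terms, 1900 = P and P* = 1900.
Plugging P* into demand: Q* = 1460 - 0.2(1900) = 1080.
Supply choke price (Qs = 0): P = 550. Producer surplus = ½ × (1900 - 550) × 1080 = 729000.

Producer surplus = 729000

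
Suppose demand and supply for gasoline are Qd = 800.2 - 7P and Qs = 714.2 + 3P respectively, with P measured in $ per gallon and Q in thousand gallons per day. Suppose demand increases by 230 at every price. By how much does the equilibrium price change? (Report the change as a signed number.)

The market clears where 800.2 - 7P = 714.2 + 3P. Rearranging, 10P = 86, hence P* = 8.6.
From the demand curve, Q* = 800.2 - 7(8.6) = 740.
After the shift, demand is Qd = 1030.2 - 7P.
New equilibrium: 316 = 10P, so P = 31.6 and Q = 809.
ΔP = 31.6 - 8.6 = 23.

ΔP = 23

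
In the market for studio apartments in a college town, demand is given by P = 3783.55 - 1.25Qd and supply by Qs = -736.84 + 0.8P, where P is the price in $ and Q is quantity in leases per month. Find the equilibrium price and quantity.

P* = 2352.3, Q* = 1145

Rewriting in direct form: Qd = 3026.84 - 0.8P.
At equilibrium Qd = Qs, so 3026.84 - 0.8P = -736.84 + 0.8P; collecting terms, 3763.68 = 1.6P and P* = 2352.3.
Then Q* = 3026.84 - 0.8(2352.3) = 1145.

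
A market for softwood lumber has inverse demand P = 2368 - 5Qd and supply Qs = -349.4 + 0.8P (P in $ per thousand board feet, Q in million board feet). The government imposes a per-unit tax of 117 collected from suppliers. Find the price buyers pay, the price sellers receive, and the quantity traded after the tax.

P_b = 916.6, P_s = 799.6, Q = 290.28

Solving each curve for Q: Qd = 473.6 - 0.2P.
With a tax of 117 on suppliers, they supply based on the net price P_s = P_b - 117, so Qs = -443 + 0.8P_b.
Equate demand and the shifted supply: 473.6 - 0.2P_b = -443 + 0.8P_b, giving P_b = 916.6, so P_b = 916.6.
Then P_s = 916.6 - 117 = 799.6 and Q = 473.6 - 0.2(916.6) = 290.28.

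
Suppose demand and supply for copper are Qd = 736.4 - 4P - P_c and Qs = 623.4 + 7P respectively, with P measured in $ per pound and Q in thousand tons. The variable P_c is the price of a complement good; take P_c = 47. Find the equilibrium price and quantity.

With P_c = 47, demand is Qd = 689.4 - 4P.
Set Qd = Qs: 689.4 - 4P = 623.4 + 7P, so 66 = 11P and P* = 6.
Plugging P* into demand: Q* = 689.4 - 4(6) = 665.4.

P* = 6, Q* = 665.4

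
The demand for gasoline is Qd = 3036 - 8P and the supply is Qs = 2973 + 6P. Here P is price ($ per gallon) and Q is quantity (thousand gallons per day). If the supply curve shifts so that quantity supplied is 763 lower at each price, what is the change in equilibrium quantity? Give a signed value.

At equilibrium Qd = Qs, so 3036 - 8P = 2973 + 6P; collecting terms, 63 = 14P and P* = 4.5.
Plugging P* into demand: Q* = 3036 - 8(4.5) = 3000.
After the shift, supply is Qs = 2210 + 6P.
The new intersection has 826 = 14P, i.e. P = 59, Q = 2564.
ΔQ = 2564 - 3000 = -436.

ΔQ = -436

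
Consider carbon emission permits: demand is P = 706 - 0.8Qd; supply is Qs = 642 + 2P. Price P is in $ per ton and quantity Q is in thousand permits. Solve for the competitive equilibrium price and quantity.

Solving each curve for Q: Qd = 882.5 - 1.25P.
Set Qd = Qs: 882.5 - 1.25P = 642 + 2P, so 240.5 = 3.25P and P* = 74.
Then Q* = 882.5 - 1.25(74) = 790.

P* = 74, Q* = 790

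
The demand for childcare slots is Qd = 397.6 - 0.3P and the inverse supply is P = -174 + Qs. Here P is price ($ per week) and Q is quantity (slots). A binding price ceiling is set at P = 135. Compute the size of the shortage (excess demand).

Shortage = 48.1

Rewriting in direct form: Qs = 174 + P.
Evaluating both curves at the ceiling price 135 gives Qd = 357.1, Qs = 309.
Shortage = Qd - Qs = 357.1 - 309 = 48.1.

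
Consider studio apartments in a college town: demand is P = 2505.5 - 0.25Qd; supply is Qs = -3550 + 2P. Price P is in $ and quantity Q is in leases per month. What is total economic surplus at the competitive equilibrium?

Inverting to quantity form: Qd = 10022 - 4P.
Equating demand and supply, 10022 - 4P = -3550 + 2P gives 6P = 13572, so P* = 2262.
Then Q* = 10022 - 4(2262) = 974.
Demand choke price = 2505.5; supply choke price = 1775. CS = ½(2505.5 - 2262)(974) = 118584.5; PS = ½(2262 - 1775)(974) = 237169. Total surplus = 355753.5.

Total surplus = 355753.5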